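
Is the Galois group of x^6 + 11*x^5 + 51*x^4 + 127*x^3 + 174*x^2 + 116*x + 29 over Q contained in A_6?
Yes

The polynomial is irreducible of degree 6 over Q. Its discriminant is 525625 = 725^2, a perfect square. A Galois group lies in the alternating group exactly when the discriminant is a square in Q, so the Galois group ((C_3 x C_3) : C_4) is contained in A_6.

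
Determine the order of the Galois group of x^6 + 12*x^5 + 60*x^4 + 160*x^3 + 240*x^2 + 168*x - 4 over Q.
The degree of the splitting field over Q equals the order of the Galois group, so first determine the group. The polynomial f is an irreducible sextic over Q, so G = Gal(f/Q) is one of the 16 transitive subgroups 6T1, ..., 6T16 of S_6. The discriminant of f is 746496000000 = 864000^2, a perfect square, so G is contained in A_6. The transitive groups of degree 6 contained in A_6 are: A_4 (6T4, order 12), S_4 (6T7, order 24), (C_3 x C_3) : C_4 (6T10, order 36), PSL(2,5) (6T12, order 60), A_6 (6T15, order 360). By Dedekind's theorem, for a prime p not dividing disc(f) the degrees of the irreducible factors of f mod p form the cycle type of an element of G. Factoring f modulo the 6 such primes p <= 23 (skipping 2, 3, 5, which divide the discriminant), each new pattern first appears at: mod 7: f = (x + 6)(x^5 + 6x^4 + 3x^3 + 2x^2 + 4x + 4), pattern 5+1; mod 23: f = (x + 4)(x + 13)(x + 18)(x^3 + x + 17), pattern 3+1+1+1. No other pattern occurs in this range, so the set of observed cycle types is {5+1, 3+1+1+1}. Among the candidates above, the only group containing elements of all these cycle types is A_6 (6T15) — each of A_4 (6T4), S_4 (6T7), (C_3 x C_3) : C_4 (6T10), PSL(2,5) (6T12) lacks at least one of them. Hence G = A_6 (6T15), of order 360. The Galois group A_6 (6T15) has order 360, so the splitting field has degree 360 over Q.

360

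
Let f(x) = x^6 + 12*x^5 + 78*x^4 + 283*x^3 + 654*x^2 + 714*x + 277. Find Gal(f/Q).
The polynomial f is an irreducible sextic over Q, so G = Gal(f/Q) is one of the 16 transitive subgroups 6T1, ..., 6T16 of S_6. The discriminant of f is -401254544639403, which is not a perfect square, so G is not contained in A_6. The transitive groups of degree 6 not contained in A_6 are: C_6 (6T1, order 6), S_3 (6T2, order 6), D_6 (6T3, order 12), C_3 x S_3 (6T5, order 18), A_4 x C_2 (6T6, order 24), S_4 (6T8, order 24), S_3 x S_3 (6T9, order 36), S_4 x C_2 (6T11, order 48), (S_3 x S_3) : C_2 (6T13, order 72), PGL(2,5) (6T14, order 120), S_6 (6T16, order 720). By Dedekind's theorem, for a prime p not dividing disc(f) the degrees of the irreducible factors of f mod p form the cycle type of an element of G. Factoring f modulo the 33 such primes p <= 151 (skipping 3, 7, 13, which divide the discriminant), each new pattern first appears at: mod 2: f = (x^6 + x^3 + 1), pattern 6; mod 17: f = (x^2 + 5x + 13)(x^2 + 10x + 5)(x^2 + 14x + 4), pattern 2+2+2; mod 19: f = (x^3 + 6x^2 + 9x + 11)(x^3 + 6x^2 + 14x + 1), pattern 3+3; mod 31: f = (x + 5)(x + 11)(x + 21)(x^3 + 6x^2 + 23x + 23), pattern 3+1+1+1; mod 73: f = (x + 3)(x + 13)(x + 19)(x + 25)(x + 47)(x + 51), pattern 1+1+1+1+1+1. No other pattern occurs in this range, so the set of observed cycle types is {6, 2+2+2, 3+3, 3+1+1+1, 1+1+1+1+1+1}. The candidates containing elements of all these cycle types are C_3 x S_3 (6T5) of order 18, S_3 x S_3 (6T9) of order 36, (S_3 x S_3) : C_2 (6T13) of order 72, S_6 (6T16) of order 720; the others are excluded. The observed types are precisely the cycle types that occur in C_3 x S_3 (6T5). Each of the other remaining candidates has further cycle types, and by the Chebotarev density theorem the matching factorization patterns would occur for a proportion of primes equal to their share of the group: S_3 x S_3 (6T9) additionally contains elements of type 2+2+1+1 (9 of its 36 elements, about 25% of primes); (S_3 x S_3) : C_2 (6T13) additionally contains elements of type 4+2, 3+2+1, 2+2+1+1, 2+1+1+1+1 (45 of its 72 elements, about 62% of primes); S_6 (6T16) additionally contains elements of type 5+1, 4+2, 4+1+1, 3+2+1, 2+2+1+1, 2+1+1+1+1 (504 of its 720 elements, about 70% of primes). None of the 33 primes tested shows any such pattern (for each of these groups the chance of that is below 10^-4), which rules them out. Hence G = C_3 x S_3 (6T5), of order 18.

6T5: C_3 x S_3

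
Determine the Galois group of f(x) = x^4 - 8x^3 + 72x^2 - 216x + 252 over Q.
A_4, the alternating group on 4 letters

The polynomial is an irreducible quartic over Q and its discriminant is 4087812096 = 63936^2, a perfect square, so the Galois group is contained in A_4. The resolvent cubic y^3 - 72*y^2 + 720*y + 9792 is irreducible over Q. An irreducible resolvent with square discriminant gives A_4.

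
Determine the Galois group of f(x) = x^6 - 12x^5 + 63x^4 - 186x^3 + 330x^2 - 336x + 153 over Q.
The polynomial f is an irreducible sextic over Q, so G = Gal(f/Q) is one of the 16 transitive subgroups 6T1, ..., 6T16 of S_6. The discriminant of f is -16003008, which is not a perfect square, so G is not contained in A_6. The transitive groups of degree 6 not contained in A_6 are: C_6 (6T1, order 6), S_3 (6T2, order 6), D_6 (6T3, order 12), C_3 x S_3 (6T5, order 18), A_4 x C_2 (6T6, order 24), S_4 (6T8, order 24), S_3 x S_3 (6T9, order 36), S_4 x C_2 (6T11, order 48), (S_3 x S_3) : C_2 (6T13, order 72), PGL(2,5) (6T14, order 120), S_6 (6T16, order 720). By Dedekind's theorem, for a prime p not dividing disc(f) the degrees of the irreducible factors of f mod p form the cycle type of an element of G. Factoring f modulo the 21 such primes p <= 89 (skipping 2, 3, 7, which divide the discriminant), each new pattern first appears at: mod 5: f = (x^6 + 3x^5 + 3x^4 + 4x^3 + 4x + 3), pattern 6; mod 11: f = (x + 7)(x^5 + 3x^4 + 9x^3 + 4x^2 + 5x + 3), pattern 5+1; mod 13: f = (x + 3)(x + 12)(x^4 + 12x^3 + 3x^2 + 1), pattern 4+1+1; mod 23: f = (x + 1)(x + 5)(x^2 + x + 19)(x^2 + 4x + 5), pattern 2+2+1+1; mod 43: f = (x^3 + 13x^2 + x + 3)(x^3 + 18x^2 + 8), pattern 3+3; mod 61: f = (x^2 + 28x + 34)(x^2 + 39x + 52)(x^2 + 43x + 30), pattern 2+2+2. No other pattern occurs in this range, so the set of observed cycle types is {6, 5+1, 4+1+1, 2+2+1+1, 3+3, 2+2+2}. The candidates containing elements of all these cycle types are PGL(2,5) (6T14) of order 120, S_6 (6T16) of order 720; the others are excluded. The observed types are precisely the cycle types that occur in PGL(2,5) (6T14) (apart from the identity). Each of the other remaining candidates has further cycle types, and by the Chebotarev density theorem the matching factorization patterns would occur for a proportion of primes equal to their share of the group: S_6 (6T16) additionally contains elements of type 4+2, 3+2+1, 3+1+1+1, 2+1+1+1+1 (265 of its 720 elements, about 37% of primes). None of the 21 primes tested shows any such pattern (for each of these groups the chance of that is below 10^-4), which rules them out. Hence G = PGL(2,5) (6T14), of order 120.

PGL(2,5) (also written S5(6))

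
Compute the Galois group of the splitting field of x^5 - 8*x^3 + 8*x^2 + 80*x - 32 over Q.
The polynomial f is an irreducible quintic over Q, so G = Gal(f/Q) is a transitive subgroup of S_5: one of C_5 (5T1, order 5), D_5 (5T2, order 10), F_20 (5T3, order 20), A_5 (5T4, order 60) or S_5 (5T5, order 120). The discriminant of f is 589639450624, which is not a perfect square, so G is not contained in A_5. The transitive groups of degree 5 not contained in A_5 are: F_20 (5T3, order 20), S_5 (5T5, order 120). By Dedekind's theorem, for a prime p not dividing disc(f) the degrees of the irreducible factors of f mod p form the cycle type of an element of G. Factoring f modulo the 5 such primes p <= 17 (skipping 2, 7, which divide the discriminant), each new pattern first appears at: mod 3: f = (x^5 + x^3 + 2x^2 + 2x + 1), pattern 5; mod 17: f = (x + 7)(x + 8)(x^3 + 2x^2 + 8x + 14), pattern 3+1+1. No other pattern occurs in this range, so the set of observed cycle types is {5, 3+1+1}. Among the candidates above, the only group containing elements of all these cycle types is S_5 (5T5) — F_20 (5T3) lacks at least one of them. Hence G = S_5 (5T5), of order 120.

S_5 (also written S5)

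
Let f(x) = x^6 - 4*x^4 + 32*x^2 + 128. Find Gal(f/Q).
The polynomial f is an irreducible sextic over Q, so G = Gal(f/Q) is one of the 16 transitive subgroups 6T1, ..., 6T16 of S_6. The discriminant of f is -5497558138880000, which is not a perfect square, so G is not contained in A_6. The transitive groups of degree 6 not contained in A_6 are: C_6 (6T1, order 6), S_3 (6T2, order 6), D_6 (6T3, order 12), C_3 x S_3 (6T5, order 18), A_4 x C_2 (6T6, order 24), S_4 (6T8, order 24), S_3 x S_3 (6T9, order 36), S_4 x C_2 (6T11, order 48), (S_3 x S_3) : C_2 (6T13, order 72), PGL(2,5) (6T14, order 120), S_6 (6T16, order 720). By Dedekind's theorem, for a prime p not dividing disc(f) the degrees of the irreducible factors of f mod p form the cycle type of an element of G. Factoring f modulo the 22 such primes p <= 89 (skipping 2, 5, which divide the discriminant), each new pattern first appears at: mod 3: f = (x^3 + x^2 + 2)(x^3 + 2x^2 + 1), pattern 3+3; mod 7: f = (x^2 + 1)(x^2 + 2x + 3)(x^2 + 5x + 3), pattern 2+2+2; mod 13: f = (x + 5)(x + 8)(x^4 + 8x^2 + 11), pattern 4+1+1; mod 43: f = (x + 19)(x + 24)(x^2 + 16)(x^2 + 40), pattern 2+2+1+1. No other pattern occurs in this range, so the set of observed cycle types is {3+3, 2+2+2, 4+1+1, 2+2+1+1}. The candidates containing elements of all these cycle types are S_4 (6T8) of order 24, S_4 x C_2 (6T11) of order 48, PGL(2,5) (6T14) of order 120, S_6 (6T16) of order 720; the others are excluded. The observed types are precisely the cycle types that occur in S_4 (6T8) (apart from the identity). Each of the other remaining candidates has further cycle types, and by the Chebotarev density theorem the matching factorization patterns would occur for a proportion of primes equal to their share of the group: S_4 x C_2 (6T11) additionally contains elements of type 6, 4+2, 2+1+1+1+1 (17 of its 48 elements, about 35% of primes); PGL(2,5) (6T14) additionally contains elements of type 6, 5+1 (44 of its 120 elements, about 37% of primes); S_6 (6T16) additionally contains elements of type 6, 5+1, 4+2, 3+2+1, 3+1+1+1, 2+1+1+1+1 (529 of its 720 elements, about 73% of primes). None of the 22 primes tested shows any such pattern (for each of these groups the chance of that is below 10^-4), which rules them out. Hence G = S_4 (6T8), of order 24.

S_4 (also written S4-)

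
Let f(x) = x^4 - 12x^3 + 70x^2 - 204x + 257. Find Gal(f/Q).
C_4 (order 4)

The polynomial is an irreducible quartic over Q and its discriminant is 8388608, which is not a perfect square, so the Galois group is not contained in A_4. The resolvent cubic y^3 - 70*y^2 + 1420*y - 6664 has exactly one rational root, so the Galois group is C_4 or D_4. The quartic becomes reducible over Q(sqrt(disc)), so the group is C_4.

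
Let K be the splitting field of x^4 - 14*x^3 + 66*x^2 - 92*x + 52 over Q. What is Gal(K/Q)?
The polynomial is an irreducible quartic over Q and its discriminant is 41990400 = 6480^2, a perfect square, so the Galois group is contained in A_4. The resolvent cubic y^3 - 66*y^2 + 1080*y - 4928 splits completely over Q, which gives the Klein four-group V_4.

V_4, the Klein four-group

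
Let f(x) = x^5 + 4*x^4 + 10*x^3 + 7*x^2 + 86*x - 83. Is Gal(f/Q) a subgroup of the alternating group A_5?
Yes

The polynomial is irreducible of degree 5 over Q. Its discriminant is 2916392985025 = 1707745^2, a perfect square. A Galois group lies in the alternating group exactly when the discriminant is a square in Q, so the Galois group (D_5) is contained in A_5.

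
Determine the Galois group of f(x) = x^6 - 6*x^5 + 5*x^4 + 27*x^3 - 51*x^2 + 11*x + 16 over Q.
The polynomial f is an irreducible sextic over Q, so G = Gal(f/Q) is one of the 16 transitive subgroups 6T1, ..., 6T16 of S_6. The discriminant of f is 30991489 = 5567^2, a perfect square, so G is contained in A_6. The transitive groups of degree 6 contained in A_6 are: A_4 (6T4, order 12), S_4 (6T7, order 24), (C_3 x C_3) : C_4 (6T10, order 36), PSL(2,5) (6T12, order 60), A_6 (6T15, order 360). By Dedekind's theorem, for a prime p not dividing disc(f) the degrees of the irreducible factors of f mod p form the cycle type of an element of G. Factoring f modulo the 21 such primes p <= 79 (skipping 19, which divides the discriminant), each new pattern first appears at: mod 2: f = (x)(x^5 + x^3 + x^2 + x + 1), pattern 5+1; mod 7: f = (x^3 + 2x^2 + 4x + 5)(x^3 + 6x^2 + 3x + 6), pattern 3+3; mod 61: f = (x + 1)(x + 23)(x^2 + 44x + 55)(x^2 + 48x + 60), pattern 2+2+1+1. No other pattern occurs in this range, so the set of observed cycle types is {5+1, 3+3, 2+2+1+1}. The candidates containing elements of all these cycle types are PSL(2,5) (6T12) of order 60, A_6 (6T15) of order 360; the others are excluded. The observed types are precisely the cycle types that occur in PSL(2,5) (6T12) (apart from the identity). Each of the other remaining candidates has further cycle types, and by the Chebotarev density theorem the matching factorization patterns would occur for a proportion of primes equal to their share of the group: A_6 (6T15) additionally contains elements of type 4+2, 3+1+1+1 (130 of its 360 elements, about 36% of primes). None of the 21 primes tested shows any such pattern (for each of these groups the chance of that is below 10^-4), which rules them out. Hence G = PSL(2,5) (6T12), of order 60.

6T12: PSL(2,5)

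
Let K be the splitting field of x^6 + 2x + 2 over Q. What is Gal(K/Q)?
The polynomial f is an irreducible sextic over Q, so G = Gal(f/Q) is one of the 16 transitive subgroups 6T1, ..., 6T16 of S_6. The discriminant of f is -1292992, which is not a perfect square, so G is not contained in A_6. The transitive groups of degree 6 not contained in A_6 are: C_6 (6T1, order 6), S_3 (6T2, order 6), D_6 (6T3, order 12), C_3 x S_3 (6T5, order 18), A_4 x C_2 (6T6, order 24), S_4 (6T8, order 24), S_3 x S_3 (6T9, order 36), S_4 x C_2 (6T11, order 48), (S_3 x S_3) : C_2 (6T13, order 72), PGL(2,5) (6T14, order 120), S_6 (6T16, order 720). By Dedekind's theorem, for a prime p not dividing disc(f) the degrees of the irreducible factors of f mod p form the cycle type of an element of G. Factoring f modulo the 3 such primes p <= 7 (skipping 2, which divides the discriminant), each new pattern first appears at: mod 3: f = (x^6 + 2x + 2), pattern 6; mod 5: f = (x + 3)(x + 4)(x^4 + 3x^3 + 2x^2 + 1), pattern 4+1+1; mod 7: f = (x + 5)(x^2 + 4x + 5)(x^3 + 5x^2 + 4), pattern 3+2+1. No other pattern occurs in this range, so the set of observed cycle types is {6, 4+1+1, 3+2+1}. Among the candidates above, the only group containing elements of all these cycle types is S_6 (6T16); every other candidate lacks at least one of them. Hence G = S_6 (6T16), of order 720.

S_6 (order 720)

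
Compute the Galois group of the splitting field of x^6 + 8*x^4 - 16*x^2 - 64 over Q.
The polynomial f is an irreducible sextic over Q, so G = Gal(f/Q) is one of the 16 transitive subgroups 6T1, ..., 6T16 of S_6. The discriminant of f is 164995463643136 = 12845056^2, a perfect square, so G is contained in A_6. The transitive groups of degree 6 contained in A_6 are: A_4 (6T4, order 12), S_4 (6T7, order 24), (C_3 x C_3) : C_4 (6T10, order 36), PSL(2,5) (6T12, order 60), A_6 (6T15, order 360). By Dedekind's theorem, for a prime p not dividing disc(f) the degrees of the irreducible factors of f mod p form the cycle type of an element of G. Factoring f modulo the 33 such primes p <= 149 (skipping 2, 7, which divide the discriminant), each new pattern first appears at: mod 3: f = (x^3 + x^2 + 2)(x^3 + 2x^2 + 1), pattern 3+3; mod 13: f = (x + 4)(x + 9)(x^2 + 5)(x^2 + 6), pattern 2+2+1+1. No other pattern occurs in this range, so the set of observed cycle types is {3+3, 2+2+1+1}. The candidates containing elements of all these cycle types are A_4 (6T4) of order 12, S_4 (6T7) of order 24, (C_3 x C_3) : C_4 (6T10) of order 36, PSL(2,5) (6T12) of order 60, A_6 (6T15) of order 360; the others are excluded. The observed types are precisely the cycle types that occur in A_4 (6T4) (apart from the identity). Each of the other remaining candidates has further cycle types, and by the Chebotarev density theorem the matching factorization patterns would occur for a proportion of primes equal to their share of the group: S_4 (6T7) additionally contains elements of type 4+2 (6 of its 24 elements, about 25% of primes); (C_3 x C_3) : C_4 (6T10) additionally contains elements of type 4+2, 3+1+1+1 (22 of its 36 elements, about 61% of primes); PSL(2,5) (6T12) additionally contains elements of type 5+1 (24 of its 60 elements, about 40% of primes); A_6 (6T15) additionally contains elements of type 5+1, 4+2, 3+1+1+1 (274 of its 360 elements, about 76% of primes). None of the 33 primes tested shows any such pattern (for each of these groups the chance of that is below 10^-4), which rules them out. Hence G = A_4 (6T4), of order 12.

A_4 (also written A4)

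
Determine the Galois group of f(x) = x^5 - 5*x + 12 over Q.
The polynomial f is an irreducible quintic over Q, so G = Gal(f/Q) is a transitive subgroup of S_5: one of C_5 (5T1, order 5), D_5 (5T2, order 10), F_20 (5T3, order 20), A_5 (5T4, order 60) or S_5 (5T5, order 120). The discriminant of f is 64000000 = 8000^2, a perfect square, so G is contained in A_5. The transitive groups of degree 5 contained in A_5 are: C_5 (5T1, order 5), D_5 (5T2, order 10), A_5 (5T4, order 60). By Dedekind's theorem, for a prime p not dividing disc(f) the degrees of the irreducible factors of f mod p form the cycle type of an element of G. Factoring f modulo the 23 such primes p <= 97 (skipping 2, 5, which divide the discriminant), each new pattern first appears at: mod 3: f = (x)(x^2 + x + 2)(x^2 + 2x + 2), pattern 2+2+1; mod 7: f = (x^5 + 2x + 5), pattern 5. No other pattern occurs in this range, so the set of observed cycle types is {2+2+1, 5}. The candidates containing elements of all these cycle types are D_5 (5T2) of order 10, A_5 (5T4) of order 60; the others are excluded. The observed types are precisely the cycle types that occur in D_5 (5T2) (apart from the identity). Each of the other remaining candidates has further cycle types, and by the Chebotarev density theorem the matching factorization patterns would occur for a proportion of primes equal to their share of the group: A_5 (5T4) additionally contains elements of type 3+1+1 (20 of its 60 elements, about 33% of primes). None of the 23 primes tested shows any such pattern (for each of these groups the chance of that is below 10^-4), which rules them out. Hence G = D_5 (5T2), of order 10.

5T2: D_5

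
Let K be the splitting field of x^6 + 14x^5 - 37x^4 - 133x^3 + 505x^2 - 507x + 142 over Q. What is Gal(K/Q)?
The polynomial f is an irreducible sextic over Q, so G = Gal(f/Q) is one of the 16 transitive subgroups 6T1, ..., 6T16 of S_6. The discriminant of f is 30991489 = 5567^2, a perfect square, so G is contained in A_6. The transitive groups of degree 6 contained in A_6 are: A_4 (6T4, order 12), S_4 (6T7, order 24), (C_3 x C_3) : C_4 (6T10, order 36), PSL(2,5) (6T12, order 60), A_6 (6T15, order 360). By Dedekind's theorem, for a prime p not dividing disc(f) the degrees of the irreducible factors of f mod p form the cycle type of an element of G. Factoring f modulo the 21 such primes p <= 79 (skipping 19, which divides the discriminant), each new pattern first appears at: mod 2: f = (x)(x^5 + x^3 + x^2 + x + 1), pattern 5+1; mod 7: f = (x^3 + 3x^2 + 4x + 1)(x^3 + 4x^2 + 3x + 2), pattern 3+3; mod 61: f = (x + 7)(x + 13)(x^2 + x + 35)(x^2 + 54x + 25), pattern 2+2+1+1. No other pattern occurs in this range, so the set of observed cycle types is {5+1, 3+3, 2+2+1+1}. The candidates containing elements of all these cycle types are PSL(2,5) (6T12) of order 60, A_6 (6T15) of order 360; the others are excluded. The observed types are precisely the cycle types that occur in PSL(2,5) (6T12) (apart from the identity). Each of the other remaining candidates has further cycle types, and by the Chebotarev density theorem the matching factorization patterns would occur for a proportion of primes equal to their share of the group: A_6 (6T15) additionally contains elements of type 4+2, 3+1+1+1 (130 of its 360 elements, about 36% of primes). None of the 21 primes tested shows any such pattern (for each of these groups the chance of that is below 10^-4), which rules them out. Hence G = PSL(2,5) (6T12), of order 60.

6T12: PSL(2,5)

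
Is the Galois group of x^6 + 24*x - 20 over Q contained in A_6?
The polynomial is irreducible of degree 6 over Q. Its discriminant is 746496000000 = 864000^2, a perfect square. A Galois group lies in the alternating group exactly when the discriminant is a square in Q, so the Galois group (A_6) is contained in A_6.

Yes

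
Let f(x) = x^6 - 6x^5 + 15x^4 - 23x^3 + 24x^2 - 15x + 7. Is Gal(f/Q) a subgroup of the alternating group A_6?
No

The polynomial is irreducible of degree 6 over Q. Its discriminant is -177147, which is not a perfect square. A Galois group lies in the alternating group exactly when the discriminant is a square in Q, so the Galois group (C_3 x S_3) is not contained in A_6.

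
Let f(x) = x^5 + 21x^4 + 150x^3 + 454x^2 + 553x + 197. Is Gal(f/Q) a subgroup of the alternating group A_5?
The polynomial is irreducible of degree 5 over Q. Its discriminant is 15352201216 = 123904^2, a perfect square. A Galois group lies in the alternating group exactly when the discriminant is a square in Q, so the Galois group (C_5) is contained in A_5.

Yes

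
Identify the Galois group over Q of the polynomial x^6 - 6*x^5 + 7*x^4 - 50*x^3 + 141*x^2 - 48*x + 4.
The polynomial f is an irreducible sextic over Q, so G = Gal(f/Q) is one of the 16 transitive subgroups 6T1, ..., 6T16 of S_6. The discriminant of f is -905333959757824, which is not a perfect square, so G is not contained in A_6. The transitive groups of degree 6 not contained in A_6 are: C_6 (6T1, order 6), S_3 (6T2, order 6), D_6 (6T3, order 12), C_3 x S_3 (6T5, order 18), A_4 x C_2 (6T6, order 24), S_4 (6T8, order 24), S_3 x S_3 (6T9, order 36), S_4 x C_2 (6T11, order 48), (S_3 x S_3) : C_2 (6T13, order 72), PGL(2,5) (6T14, order 120), S_6 (6T16, order 720). By Dedekind's theorem, for a prime p not dividing disc(f) the degrees of the irreducible factors of f mod p form the cycle type of an element of G. Factoring f modulo the 67 such primes p <= 347 (skipping 2, 229, which divide the discriminant), each new pattern first appears at: mod 3: f = (x^6 + x^4 + x^3 + 1), pattern 6; mod 5: f = (x^3 + x^2 + 3x + 4)(x^3 + 3x^2 + x + 1), pattern 3+3; mod 7: f = (x + 5)(x + 6)(x^4 + 4x^3 + 3x^2 + 2), pattern 4+1+1; mod 13: f = (x^2 + 8x + 10)(x^4 + 12x^3 + 5x^2 + 11x + 3), pattern 4+2; mod 23: f = (x^2 + 19x + 12)(x^2 + 22x + 1)(x^2 + 22x + 8), pattern 2+2+2; mod 29: f = (x + 6)(x + 24)(x^2 + 9x + 23)(x^2 + 13x + 20), pattern 2+2+1+1; mod 193: f = (x + 36)(x + 46)(x + 81)(x + 98)(x + 144)(x + 168), pattern 1+1+1+1+1+1; mod 347: f = (x + 55)(x + 145)(x + 331)(x + 343)(x^2 + 161x + 300), pattern 2+1+1+1+1. No other pattern occurs in this range, so the set of observed cycle types is {6, 3+3, 4+1+1, 4+2, 2+2+2, 2+2+1+1, 1+1+1+1+1+1, 2+1+1+1+1}. The candidates containing elements of all these cycle types are S_4 x C_2 (6T11) of order 48, S_6 (6T16) of order 720; the others are excluded. The observed types are precisely the cycle types that occur in S_4 x C_2 (6T11). Each of the other remaining candidates has further cycle types, and by the Chebotarev density theorem the matching factorization patterns would occur for a proportion of primes equal to their share of the group: S_6 (6T16) additionally contains elements of type 5+1, 3+2+1, 3+1+1+1 (304 of its 720 elements, about 42% of primes). None of the 67 primes tested shows any such pattern (for each of these groups the chance of that is below 10^-4), which rules them out. Hence G = S_4 x C_2 (6T11), of order 48.

S_4 x C_2 (also written S4xC2)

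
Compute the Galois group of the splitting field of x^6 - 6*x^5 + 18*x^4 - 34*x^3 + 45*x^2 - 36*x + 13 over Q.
PGL(2,5), S_5 acting on 6 points

The polynomial f is an irreducible sextic over Q, so G = Gal(f/Q) is one of the 16 transitive subgroups 6T1, ..., 6T16 of S_6. The discriminant of f is -16003008, which is not a perfect square, so G is not contained in A_6. The transitive groups of degree 6 not contained in A_6 are: C_6 (6T1, order 6), S_3 (6T2, order 6), D_6 (6T3, order 12), C_3 x S_3 (6T5, order 18), A_4 x C_2 (6T6, order 24), S_4 (6T8, order 24), S_3 x S_3 (6T9, order 36), S_4 x C_2 (6T11, order 48), (S_3 x S_3) : C_2 (6T13, order 72), PGL(2,5) (6T14, order 120), S_6 (6T16, order 720). By Dedekind's theorem, for a prime p not dividing disc(f) the degrees of the irreducible factors of f mod p form the cycle type of an element of G. Factoring f modulo the 21 such primes p <= 89 (skipping 2, 3, 7, which divide the discriminant), each new pattern first appears at: mod 5: f = (x^6 + 4x^5 + 3x^4 + x^3 + 4x + 3), pattern 6; mod 11: f = (x + 8)(x^5 + 8x^4 + 9x^3 + 4x^2 + 2x + 3), pattern 5+1; mod 13: f = (x)(x + 4)(x^4 + 3x^3 + 6x^2 + 7x + 4), pattern 4+1+1; mod 23: f = (x + 2)(x + 6)(x^2 + 3x + 21)(x^2 + 6x + 10), pattern 2+2+1+1; mod 43: f = (x^3 + 16x^2 + 30x + 18)(x^3 + 21x^2 + 39x + 27), pattern 3+3; mod 61: f = (x^2 + 30x + 2)(x^2 + 41x + 31)(x^2 + 45x + 13), pattern 2+2+2. No other pattern occurs in this range, so the set of observed cycle types is {6, 5+1, 4+1+1, 2+2+1+1, 3+3, 2+2+2}. The candidates containing elements of all these cycle types are PGL(2,5) (6T14) of order 120, S_6 (6T16) of order 720; the others are excluded. The observed types are precisely the cycle types that occur in PGL(2,5) (6T14) (apart from the identity). Each of the other remaining candidates has further cycle types, and by the Chebotarev density theorem the matching factorization patterns would occur for a proportion of primes equal to their share of the group: S_6 (6T16) additionally contains elements of type 4+2, 3+2+1, 3+1+1+1, 2+1+1+1+1 (265 of its 720 elements, about 37% of primes). None of the 21 primes tested shows any such pattern (for each of these groups the chance of that is below 10^-4), which rules them out. Hence G = PGL(2,5) (6T14), of order 120.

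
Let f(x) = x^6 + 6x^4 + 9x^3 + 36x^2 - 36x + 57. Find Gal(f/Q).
C_6 (order 6)

The polynomial f is an irreducible sextic over Q, so G = Gal(f/Q) is one of the 16 transitive subgroups 6T1, ..., 6T16 of S_6. The discriminant of f is -449880542841987, which is not a perfect square, so G is not contained in A_6. The transitive groups of degree 6 not contained in A_6 are: C_6 (6T1, order 6), S_3 (6T2, order 6), D_6 (6T3, order 12), C_3 x S_3 (6T5, order 18), A_4 x C_2 (6T6, order 24), S_4 (6T8, order 24), S_3 x S_3 (6T9, order 36), S_4 x C_2 (6T11, order 48), (S_3 x S_3) : C_2 (6T13, order 72), PGL(2,5) (6T14, order 120), S_6 (6T16, order 720). By Dedekind's theorem, for a prime p not dividing disc(f) the degrees of the irreducible factors of f mod p form the cycle type of an element of G. Factoring f modulo the 37 such primes p <= 179 (skipping 3, 19, 73, 109, which divide the discriminant), each new pattern first appears at: mod 2: f = (x^6 + x^3 + 1), pattern 6; mod 7: f = (x^3 + 2x + 1)(x^3 + 4x + 1), pattern 3+3; mod 17: f = (x^2 + x + 2)(x^2 + 6x + 16)(x^2 + 10x + 14), pattern 2+2+2; mod 37: f = (x + 6)(x + 9)(x + 14)(x + 22)(x + 27)(x + 33), pattern 1+1+1+1+1+1. No other pattern occurs in this range, so the set of observed cycle types is {6, 3+3, 2+2+2, 1+1+1+1+1+1}. The candidates containing elements of all these cycle types are C_6 (6T1) of order 6, D_6 (6T3) of order 12, C_3 x S_3 (6T5) of order 18, A_4 x C_2 (6T6) of order 24, S_3 x S_3 (6T9) of order 36, S_4 x C_2 (6T11) of order 48, (S_3 x S_3) : C_2 (6T13) of order 72, PGL(2,5) (6T14) of order 120, S_6 (6T16) of order 720; the others are excluded. The observed types are precisely the cycle types that occur in C_6 (6T1). Each of the other remaining candidates has further cycle types, and by the Chebotarev density theorem the matching factorization patterns would occur for a proportion of primes equal to their share of the group: D_6 (6T3) additionally contains elements of type 2+2+1+1 (3 of its 12 elements, about 25% of primes); C_3 x S_3 (6T5) additionally contains elements of type 3+1+1+1 (4 of its 18 elements, about 22% of primes); A_4 x C_2 (6T6) additionally contains elements of type 2+2+1+1, 2+1+1+1+1 (6 of its 24 elements, about 25% of primes); S_3 x S_3 (6T9) additionally contains elements of type 3+1+1+1, 2+2+1+1 (13 of its 36 elements, about 36% of primes); S_4 x C_2 (6T11) additionally contains elements of type 4+2, 4+1+1, 2+2+1+1, 2+1+1+1+1 (24 of its 48 elements, about 50% of primes); (S_3 x S_3) : C_2 (6T13) additionally contains elements of type 4+2, 3+2+1, 3+1+1+1, 2+2+1+1, 2+1+1+1+1 (49 of its 72 elements, about 68% of primes); PGL(2,5) (6T14) additionally contains elements of type 5+1, 4+1+1, 2+2+1+1 (69 of its 120 elements, about 58% of primes); S_6 (6T16) additionally contains elements of type 5+1, 4+2, 4+1+1, 3+2+1, 3+1+1+1, 2+2+1+1, 2+1+1+1+1 (544 of its 720 elements, about 76% of primes). None of the 37 primes tested shows any such pattern (for each of these groups the chance of that is below 10^-4), which rules them out. Hence G = C_6 (6T1), of order 6.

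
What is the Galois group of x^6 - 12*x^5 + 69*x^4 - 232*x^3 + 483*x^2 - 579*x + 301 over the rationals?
The polynomial f is an irreducible sextic over Q, so G = Gal(f/Q) is one of the 16 transitive subgroups 6T1, ..., 6T16 of S_6. The discriminant of f is -68755887963, which is not a perfect square, so G is not contained in A_6. The transitive groups of degree 6 not contained in A_6 are: C_6 (6T1, order 6), S_3 (6T2, order 6), D_6 (6T3, order 12), C_3 x S_3 (6T5, order 18), A_4 x C_2 (6T6, order 24), S_4 (6T8, order 24), S_3 x S_3 (6T9, order 36), S_4 x C_2 (6T11, order 48), (S_3 x S_3) : C_2 (6T13, order 72), PGL(2,5) (6T14, order 120), S_6 (6T16, order 720). By Dedekind's theorem, for a prime p not dividing disc(f) the degrees of the irreducible factors of f mod p form the cycle type of an element of G. Factoring f modulo the 33 such primes p <= 151 (skipping 3, 7, 89, which divide the discriminant), each new pattern first appears at: mod 2: f = (x^6 + x^4 + x^2 + x + 1), pattern 6; mod 13: f = (x + 1)(x + 2)(x + 4)(x^3 + 7x^2 + 6x + 10), pattern 3+1+1+1; mod 17: f = (x^2 + x + 6)(x^2 + 2x + 8)(x^2 + 2x + 13), pattern 2+2+2; mod 19: f = (x^3 + 13x^2 + x + 10)(x^3 + 13x^2 + 13x + 13), pattern 3+3; mod 73: f = (x + 22)(x + 34)(x + 41)(x + 52)(x + 65)(x + 66), pattern 1+1+1+1+1+1. No other pattern occurs in this range, so the set of observed cycle types is {6, 3+1+1+1, 2+2+2, 3+3, 1+1+1+1+1+1}. The candidates containing elements of all these cycle types are C_3 x S_3 (6T5) of order 18, S_3 x S_3 (6T9) of order 36, (S_3 x S_3) : C_2 (6T13) of order 72, S_6 (6T16) of order 720; the others are excluded. The observed types are precisely the cycle types that occur in C_3 x S_3 (6T5). Each of the other remaining candidates has further cycle types, and by the Chebotarev density theorem the matching factorization patterns would occur for a proportion of primes equal to their share of the group: S_3 x S_3 (6T9) additionally contains elements of type 2+2+1+1 (9 of its 36 elements, about 25% of primes); (S_3 x S_3) : C_2 (6T13) additionally contains elements of type 4+2, 3+2+1, 2+2+1+1, 2+1+1+1+1 (45 of its 72 elements, about 62% of primes); S_6 (6T16) additionally contains elements of type 5+1, 4+2, 4+1+1, 3+2+1, 2+2+1+1, 2+1+1+1+1 (504 of its 720 elements, about 70% of primes). None of the 33 primes tested shows any such pattern (for each of these groups the chance of that is below 10^-4), which rules them out. Hence G = C_3 x S_3 (6T5), of order 18.

C_3 x S_3 (also written G18)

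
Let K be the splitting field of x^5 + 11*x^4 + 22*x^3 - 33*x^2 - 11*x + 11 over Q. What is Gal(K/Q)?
The polynomial f is an irreducible quintic over Q, so G = Gal(f/Q) is a transitive subgroup of S_5: one of C_5 (5T1, order 5), D_5 (5T2, order 10), F_20 (5T3, order 20), A_5 (5T4, order 60) or S_5 (5T5, order 120). The discriminant of f is 14320669561 = 119669^2, a perfect square, so G is contained in A_5. The transitive groups of degree 5 contained in A_5 are: C_5 (5T1, order 5), D_5 (5T2, order 10), A_5 (5T4, order 60). By Dedekind's theorem, for a prime p not dividing disc(f) the degrees of the irreducible factors of f mod p form the cycle type of an element of G. Factoring f modulo the 14 such primes p <= 59 (skipping 11, 23, 43, which divide the discriminant), each new pattern first appears at: mod 2: f = (x^5 + x^4 + x^2 + x + 1), pattern 5. No other pattern occurs in this range, so the set of observed cycle types is {5}. The candidates containing elements of all these cycle types are C_5 (5T1) of order 5, D_5 (5T2) of order 10, A_5 (5T4) of order 60; the others are excluded. The observed types are precisely the cycle types that occur in C_5 (5T1) (apart from the identity). Each of the other remaining candidates has further cycle types, and by the Chebotarev density theorem the matching factorization patterns would occur for a proportion of primes equal to their share of the group: D_5 (5T2) additionally contains elements of type 2+2+1 (5 of its 10 elements, about 50% of primes); A_5 (5T4) additionally contains elements of type 3+1+1, 2+2+1 (35 of its 60 elements, about 58% of primes). None of the 14 primes tested shows any such pattern (for each of these groups the chance of that is below 10^-4), which rules them out. Hence G = C_5 (5T1), of order 5.

C_5, the cyclic group of order 5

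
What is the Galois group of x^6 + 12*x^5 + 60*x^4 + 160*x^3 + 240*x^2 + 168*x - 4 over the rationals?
The polynomial f is an irreducible sextic over Q, so G = Gal(f/Q) is one of the 16 transitive subgroups 6T1, ..., 6T16 of S_6. The discriminant of f is 746496000000 = 864000^2, a perfect square, so G is contained in A_6. The transitive groups of degree 6 contained in A_6 are: A_4 (6T4, order 12), S_4 (6T7, order 24), (C_3 x C_3) : C_4 (6T10, order 36), PSL(2,5) (6T12, order 60), A_6 (6T15, order 360). By Dedekind's theorem, for a prime p not dividing disc(f) the degrees of the irreducible factors of f mod p form the cycle type of an element of G. Factoring f modulo the 6 such primes p <= 23 (skipping 2, 3, 5, which divide the discriminant), each new pattern first appears at: mod 7: f = (x + 6)(x^5 + 6x^4 + 3x^3 + 2x^2 + 4x + 4), pattern 5+1; mod 23: f = (x + 4)(x + 13)(x + 18)(x^3 + x + 17), pattern 3+1+1+1. No other pattern occurs in this range, so the set of observed cycle types is {5+1, 3+1+1+1}. Among the candidates above, the only group containing elements of all these cycle types is A_6 (6T15) — each of A_4 (6T4), S_4 (6T7), (C_3 x C_3) : C_4 (6T10), PSL(2,5) (6T12) lacks at least one of them. Hence G = A_6 (6T15), of order 360.

A_6, the alternating group on 6 letters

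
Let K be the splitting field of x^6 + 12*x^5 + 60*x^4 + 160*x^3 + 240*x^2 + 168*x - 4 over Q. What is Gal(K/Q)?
A_6 (also written A6)

The polynomial f is an irreducible sextic over Q, so G = Gal(f/Q) is one of the 16 transitive subgroups 6T1, ..., 6T16 of S_6. The discriminant of f is 746496000000 = 864000^2, a perfect square, so G is contained in A_6. The transitive groups of degree 6 contained in A_6 are: A_4 (6T4, order 12), S_4 (6T7, order 24), (C_3 x C_3) : C_4 (6T10, order 36), PSL(2,5) (6T12, order 60), A_6 (6T15, order 360). By Dedekind's theorem, for a prime p not dividing disc(f) the degrees of the irreducible factors of f mod p form the cycle type of an element of G. Factoring f modulo the 6 such primes p <= 23 (skipping 2, 3, 5, which divide the discriminant), each new pattern first appears at: mod 7: f = (x + 6)(x^5 + 6x^4 + 3x^3 + 2x^2 + 4x + 4), pattern 5+1; mod 23: f = (x + 4)(x + 13)(x + 18)(x^3 + x + 17), pattern 3+1+1+1. No other pattern occurs in this range, so the set of observed cycle types is {5+1, 3+1+1+1}. Among the candidates above, the only group containing elements of all these cycle types is A_6 (6T15) — each of A_4 (6T4), S_4 (6T7), (C_3 x C_3) : C_4 (6T10), PSL(2,5) (6T12) lacks at least one of them. Hence G = A_6 (6T15), of order 360.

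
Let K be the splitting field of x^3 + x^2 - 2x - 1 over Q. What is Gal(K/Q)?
C_3 (order 3)

The polynomial is an irreducible cubic over Q and its discriminant is 49 = 7^2, a perfect square. For an irreducible cubic, a square discriminant forces the Galois group to be A_3, the cyclic group of order 3.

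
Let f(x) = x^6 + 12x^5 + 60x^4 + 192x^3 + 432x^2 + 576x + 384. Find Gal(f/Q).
D_6 (also written D6)

The polynomial f is an irreducible sextic over Q, so G = Gal(f/Q) is one of the 16 transitive subgroups 6T1, ..., 6T16 of S_6. The discriminant of f is 1352605460594688, which is not a perfect square, so G is not contained in A_6. The transitive groups of degree 6 not contained in A_6 are: C_6 (6T1, order 6), S_3 (6T2, order 6), D_6 (6T3, order 12), C_3 x S_3 (6T5, order 18), A_4 x C_2 (6T6, order 24), S_4 (6T8, order 24), S_3 x S_3 (6T9, order 36), S_4 x C_2 (6T11, order 48), (S_3 x S_3) : C_2 (6T13, order 72), PGL(2,5) (6T14, order 120), S_6 (6T16, order 720). By Dedekind's theorem, for a prime p not dividing disc(f) the degrees of the irreducible factors of f mod p form the cycle type of an element of G. Factoring f modulo the 79 such primes p <= 419 (skipping 2, 3, which divide the discriminant), each new pattern first appears at: mod 5: f = (x^6 + 2x^5 + 2x^3 + 2x^2 + x + 4), pattern 6; mod 7: f = (x^2 + 4)(x^2 + 2x + 2)(x^2 + 3x + 6), pattern 2+2+2; mod 11: f = (x + 3)(x + 6)(x^2 + 1)(x^2 + 3x + 3), pattern 2+2+1+1; mod 13: f = (x^3 + 6x^2 + 12x + 4)(x^3 + 6x^2 + 12x + 5), pattern 3+3; mod 97: f = (x + 1)(x + 38)(x + 49)(x + 56)(x + 64)(x + 95), pattern 1+1+1+1+1+1. No other pattern occurs in this range, so the set of observed cycle types is {6, 2+2+2, 2+2+1+1, 3+3, 1+1+1+1+1+1}. The candidates containing elements of all these cycle types are D_6 (6T3) of order 12, A_4 x C_2 (6T6) of order 24, S_3 x S_3 (6T9) of order 36, S_4 x C_2 (6T11) of order 48, (S_3 x S_3) : C_2 (6T13) of order 72, PGL(2,5) (6T14) of order 120, S_6 (6T16) of order 720; the others are excluded. The observed types are precisely the cycle types that occur in D_6 (6T3). Each of the other remaining candidates has further cycle types, and by the Chebotarev density theorem the matching factorization patterns would occur for a proportion of primes equal to their share of the group: A_4 x C_2 (6T6) additionally contains elements of type 2+1+1+1+1 (3 of its 24 elements, about 12% of primes); S_3 x S_3 (6T9) additionally contains elements of type 3+1+1+1 (4 of its 36 elements, about 11% of primes); S_4 x C_2 (6T11) additionally contains elements of type 4+2, 4+1+1, 2+1+1+1+1 (15 of its 48 elements, about 31% of primes); (S_3 x S_3) : C_2 (6T13) additionally contains elements of type 4+2, 3+2+1, 3+1+1+1, 2+1+1+1+1 (40 of its 72 elements, about 56% of primes); PGL(2,5) (6T14) additionally contains elements of type 5+1, 4+1+1 (54 of its 120 elements, about 45% of primes); S_6 (6T16) additionally contains elements of type 5+1, 4+2, 4+1+1, 3+2+1, 3+1+1+1, 2+1+1+1+1 (499 of its 720 elements, about 69% of primes). None of the 79 primes tested shows any such pattern (for each of these groups the chance of that is below 10^-4), which rules them out. Hence G = D_6 (6T3), of order 12.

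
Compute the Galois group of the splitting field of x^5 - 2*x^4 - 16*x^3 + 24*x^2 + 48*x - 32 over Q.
C_5 (order 5)

The polynomial f is an irreducible quintic over Q, so G = Gal(f/Q) is a transitive subgroup of S_5: one of C_5 (5T1, order 5), D_5 (5T2, order 10), F_20 (5T3, order 20), A_5 (5T4, order 60) or S_5 (5T5, order 120). The discriminant of f is 15352201216 = 123904^2, a perfect square, so G is contained in A_5. The transitive groups of degree 5 contained in A_5 are: C_5 (5T1, order 5), D_5 (5T2, order 10), A_5 (5T4, order 60). By Dedekind's theorem, for a prime p not dividing disc(f) the degrees of the irreducible factors of f mod p form the cycle type of an element of G. Factoring f modulo the 14 such primes p <= 53 (skipping 2, 11, which divide the discriminant), each new pattern first appears at: mod 3: f = (x^5 + x^4 + 2x^3 + 1), pattern 5; mod 23: f = (x + 5)(x + 8)(x + 12)(x + 20)(x + 22), pattern 1+1+1+1+1. No other pattern occurs in this range, so the set of observed cycle types is {5, 1+1+1+1+1}. The candidates containing elements of all these cycle types are C_5 (5T1) of order 5, D_5 (5T2) of order 10, A_5 (5T4) of order 60; the others are excluded. The observed types are precisely the cycle types that occur in C_5 (5T1). Each of the other remaining candidates has further cycle types, and by the Chebotarev density theorem the matching factorization patterns would occur for a proportion of primes equal to their share of the group: D_5 (5T2) additionally contains elements of type 2+2+1 (5 of its 10 elements, about 50% of primes); A_5 (5T4) additionally contains elements of type 3+1+1, 2+2+1 (35 of its 60 elements, about 58% of primes). None of the 14 primes tested shows any such pattern (for each of these groups the chance of that is below 10^-4), which rules them out. Hence G = C_5 (5T1), of order 5.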